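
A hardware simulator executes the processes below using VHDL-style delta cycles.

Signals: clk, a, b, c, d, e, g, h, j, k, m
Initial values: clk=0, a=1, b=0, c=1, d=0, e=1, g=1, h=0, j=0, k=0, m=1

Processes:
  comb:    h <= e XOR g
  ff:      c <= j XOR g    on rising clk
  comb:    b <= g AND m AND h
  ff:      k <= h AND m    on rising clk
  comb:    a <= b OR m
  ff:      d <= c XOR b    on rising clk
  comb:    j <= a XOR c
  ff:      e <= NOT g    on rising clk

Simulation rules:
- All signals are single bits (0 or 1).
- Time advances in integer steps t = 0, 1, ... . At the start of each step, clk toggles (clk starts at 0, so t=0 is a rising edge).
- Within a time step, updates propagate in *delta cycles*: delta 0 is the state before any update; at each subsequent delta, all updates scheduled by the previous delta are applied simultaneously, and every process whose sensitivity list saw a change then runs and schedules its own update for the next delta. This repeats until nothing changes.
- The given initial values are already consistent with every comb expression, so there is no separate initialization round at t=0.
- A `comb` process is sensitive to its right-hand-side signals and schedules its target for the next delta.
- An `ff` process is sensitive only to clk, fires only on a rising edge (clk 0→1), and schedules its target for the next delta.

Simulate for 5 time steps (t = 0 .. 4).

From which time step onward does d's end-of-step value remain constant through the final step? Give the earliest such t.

t0.Δ0 k=0 h=0 c=1 clk=0 g=1 d=0 b=0 m=1 j=0 a=1 e=1
t0.Δ1 k=0 h=0 c=1 clk=1 g=1 d=0 b=0 m=1 j=0 a=1 e=1
t0.Δ2 k=0 h=0 c=1 clk=1 g=1 d=1 b=0 m=1 j=0 a=1 e=0
t0.Δ3 k=0 h=1 c=1 clk=1 g=1 d=1 b=0 m=1 j=0 a=1 e=0
t0.Δ4 k=0 h=1 c=1 clk=1 g=1 d=1 b=1 m=1 j=0 a=1 e=0
t1.Δ0 k=0 h=1 c=1 clk=1 g=1 d=1 b=1 m=1 j=0 a=1 e=0
t1.Δ1 k=0 h=1 c=1 clk=0 g=1 d=1 b=1 m=1 j=0 a=1 e=0
t2.Δ0 k=0 h=1 c=1 clk=0 g=1 d=1 b=1 m=1 j=0 a=1 e=0
t2.Δ1 k=0 h=1 c=1 clk=1 g=1 d=1 b=1 m=1 j=0 a=1 e=0
t2.Δ2 k=1 h=1 c=1 clk=1 g=1 d=0 b=1 m=1 j=0 a=1 e=0
t3.Δ0 k=1 h=1 c=1 clk=1 g=1 d=0 b=1 m=1 j=0 a=1 e=0
t3.Δ1 k=1 h=1 c=1 clk=0 g=1 d=0 b=1 m=1 j=0 a=1 e=0
t4.Δ0 k=1 h=1 c=1 clk=0 g=1 d=0 b=1 m=1 j=0 a=1 e=0
t4.Δ1 k=1 h=1 c=1 clk=1 g=1 d=0 b=1 m=1 j=0 a=1 e=0

2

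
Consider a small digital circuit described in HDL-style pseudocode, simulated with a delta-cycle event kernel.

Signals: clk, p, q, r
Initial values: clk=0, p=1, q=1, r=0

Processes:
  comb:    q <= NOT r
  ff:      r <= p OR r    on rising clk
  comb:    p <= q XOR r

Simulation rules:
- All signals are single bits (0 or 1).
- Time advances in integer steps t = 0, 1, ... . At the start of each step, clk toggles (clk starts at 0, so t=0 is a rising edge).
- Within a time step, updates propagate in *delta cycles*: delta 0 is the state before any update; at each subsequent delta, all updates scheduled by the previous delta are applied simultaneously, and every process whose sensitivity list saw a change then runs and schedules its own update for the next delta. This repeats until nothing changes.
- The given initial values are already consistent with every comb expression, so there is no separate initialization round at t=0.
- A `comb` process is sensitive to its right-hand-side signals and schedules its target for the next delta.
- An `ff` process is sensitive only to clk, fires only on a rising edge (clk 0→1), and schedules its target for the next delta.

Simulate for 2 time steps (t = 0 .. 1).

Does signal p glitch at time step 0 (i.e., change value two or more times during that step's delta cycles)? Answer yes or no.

[bits: r,p,clk,q]
t=0: Δ0=0101 Δ1=0111 Δ2=1111 Δ3=1010 Δ4=1110 | 4Δ
t=1: Δ0=1110 Δ1=1100 | 1Δ

yes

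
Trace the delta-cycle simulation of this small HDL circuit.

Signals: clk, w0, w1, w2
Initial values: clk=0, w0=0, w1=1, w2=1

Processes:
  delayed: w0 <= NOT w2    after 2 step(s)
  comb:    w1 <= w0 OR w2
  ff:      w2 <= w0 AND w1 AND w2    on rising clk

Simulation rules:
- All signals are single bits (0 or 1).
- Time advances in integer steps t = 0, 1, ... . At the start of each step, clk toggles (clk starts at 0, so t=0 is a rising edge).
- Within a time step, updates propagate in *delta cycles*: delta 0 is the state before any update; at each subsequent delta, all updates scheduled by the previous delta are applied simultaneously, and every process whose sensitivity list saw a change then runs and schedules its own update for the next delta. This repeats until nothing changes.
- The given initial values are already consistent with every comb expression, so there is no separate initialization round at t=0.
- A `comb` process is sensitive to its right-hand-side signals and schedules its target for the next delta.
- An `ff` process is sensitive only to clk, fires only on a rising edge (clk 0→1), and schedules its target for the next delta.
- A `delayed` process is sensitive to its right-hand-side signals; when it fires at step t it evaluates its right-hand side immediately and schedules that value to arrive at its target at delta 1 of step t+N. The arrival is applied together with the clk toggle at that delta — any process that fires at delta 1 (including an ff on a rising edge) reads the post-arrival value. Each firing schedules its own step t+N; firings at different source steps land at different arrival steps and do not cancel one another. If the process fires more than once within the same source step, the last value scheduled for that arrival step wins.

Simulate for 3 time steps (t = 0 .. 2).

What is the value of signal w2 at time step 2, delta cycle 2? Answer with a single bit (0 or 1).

[bits: clk,w2,w0,w1]
t=0: Δ0=0101 Δ1=1101 Δ2=1001 Δ3=1000 | 3Δ
t=1: Δ0=1000 Δ1=0000 | 1Δ
t=2: Δ0=0000 Δ1=1010 Δ2=1011 | 2Δ

0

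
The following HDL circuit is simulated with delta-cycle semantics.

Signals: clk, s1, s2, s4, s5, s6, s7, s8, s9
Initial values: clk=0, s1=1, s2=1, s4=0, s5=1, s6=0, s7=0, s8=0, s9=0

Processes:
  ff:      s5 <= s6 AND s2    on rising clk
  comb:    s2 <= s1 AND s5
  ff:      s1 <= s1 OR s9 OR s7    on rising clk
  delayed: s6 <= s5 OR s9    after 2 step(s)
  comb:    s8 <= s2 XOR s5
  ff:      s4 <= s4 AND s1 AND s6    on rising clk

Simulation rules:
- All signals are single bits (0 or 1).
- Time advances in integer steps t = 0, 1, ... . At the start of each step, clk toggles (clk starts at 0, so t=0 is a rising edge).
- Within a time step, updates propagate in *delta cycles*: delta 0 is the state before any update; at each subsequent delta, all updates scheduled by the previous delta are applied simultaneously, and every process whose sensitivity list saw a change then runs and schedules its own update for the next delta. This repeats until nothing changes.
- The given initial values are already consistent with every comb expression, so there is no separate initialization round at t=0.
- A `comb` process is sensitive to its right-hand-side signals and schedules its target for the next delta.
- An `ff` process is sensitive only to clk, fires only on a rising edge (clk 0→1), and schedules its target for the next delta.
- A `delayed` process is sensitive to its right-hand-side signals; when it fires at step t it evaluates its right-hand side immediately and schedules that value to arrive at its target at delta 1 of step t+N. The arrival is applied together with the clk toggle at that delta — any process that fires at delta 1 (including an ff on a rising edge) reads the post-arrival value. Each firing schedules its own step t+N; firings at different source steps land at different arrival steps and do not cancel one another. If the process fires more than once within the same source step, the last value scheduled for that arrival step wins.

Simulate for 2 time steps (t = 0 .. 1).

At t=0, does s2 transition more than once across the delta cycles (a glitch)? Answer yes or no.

t=0 Δ0: clk=0 s7=0 s5=1 s9=0 s2=1 s1=1 s6=0 s8=0 s4=0
  Δ1: clk:0→1
  Δ2: s5:1→0
  Δ3: s2:1→0, s8:0→1
  Δ4: s8:1→0
  (4Δ to stable)
t=1 Δ0: clk=1 s7=0 s5=0 s9=0 s2=0 s1=1 s6=0 s8=0 s4=0
  Δ1: clk:1→0
  (1Δ to stable)

no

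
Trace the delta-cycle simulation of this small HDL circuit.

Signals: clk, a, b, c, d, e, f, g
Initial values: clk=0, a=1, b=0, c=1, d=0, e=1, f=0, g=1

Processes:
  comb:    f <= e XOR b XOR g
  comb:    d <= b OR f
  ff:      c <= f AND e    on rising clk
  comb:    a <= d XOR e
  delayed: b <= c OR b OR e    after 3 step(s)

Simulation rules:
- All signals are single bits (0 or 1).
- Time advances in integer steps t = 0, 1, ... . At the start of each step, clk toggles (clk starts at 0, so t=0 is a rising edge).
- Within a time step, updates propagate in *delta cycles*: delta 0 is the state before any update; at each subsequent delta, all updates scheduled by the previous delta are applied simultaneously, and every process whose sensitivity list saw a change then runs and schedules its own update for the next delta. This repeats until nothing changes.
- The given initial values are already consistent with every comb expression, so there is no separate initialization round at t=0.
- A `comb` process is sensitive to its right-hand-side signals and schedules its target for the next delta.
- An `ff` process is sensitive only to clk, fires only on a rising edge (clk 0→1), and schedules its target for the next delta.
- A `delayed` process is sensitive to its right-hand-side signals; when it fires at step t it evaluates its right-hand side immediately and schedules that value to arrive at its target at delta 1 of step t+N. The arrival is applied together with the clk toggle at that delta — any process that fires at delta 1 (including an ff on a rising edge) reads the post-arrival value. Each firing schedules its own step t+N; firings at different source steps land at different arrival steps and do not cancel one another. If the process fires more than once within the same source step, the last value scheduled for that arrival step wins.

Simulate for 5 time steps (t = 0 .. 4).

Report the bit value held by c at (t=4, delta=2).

t=0 Δ0: a=1 b=0 clk=0 g=1 d=0 c=1 f=0 e=1
  Δ1: clk:0→1
  Δ2: c:1→0
  (2Δ to stable)
t=1 Δ0: a=1 b=0 clk=1 g=1 d=0 c=0 f=0 e=1
  Δ1: clk:1→0
  (1Δ to stable)
t=2 Δ0: a=1 b=0 clk=0 g=1 d=0 c=0 f=0 e=1
  Δ1: clk:0→1
  (1Δ to stable)
t=3 Δ0: a=1 b=0 clk=1 g=1 d=0 c=0 f=0 e=1
  Δ1: b:0→1, clk:1→0
  Δ2: d:0→1, f:0→1
  Δ3: a:1→0
  (3Δ to stable)
t=4 Δ0: a=0 b=1 clk=0 g=1 d=1 c=0 f=1 e=1
  Δ1: clk:0→1
  Δ2: c:0→1
  (2Δ to stable)

1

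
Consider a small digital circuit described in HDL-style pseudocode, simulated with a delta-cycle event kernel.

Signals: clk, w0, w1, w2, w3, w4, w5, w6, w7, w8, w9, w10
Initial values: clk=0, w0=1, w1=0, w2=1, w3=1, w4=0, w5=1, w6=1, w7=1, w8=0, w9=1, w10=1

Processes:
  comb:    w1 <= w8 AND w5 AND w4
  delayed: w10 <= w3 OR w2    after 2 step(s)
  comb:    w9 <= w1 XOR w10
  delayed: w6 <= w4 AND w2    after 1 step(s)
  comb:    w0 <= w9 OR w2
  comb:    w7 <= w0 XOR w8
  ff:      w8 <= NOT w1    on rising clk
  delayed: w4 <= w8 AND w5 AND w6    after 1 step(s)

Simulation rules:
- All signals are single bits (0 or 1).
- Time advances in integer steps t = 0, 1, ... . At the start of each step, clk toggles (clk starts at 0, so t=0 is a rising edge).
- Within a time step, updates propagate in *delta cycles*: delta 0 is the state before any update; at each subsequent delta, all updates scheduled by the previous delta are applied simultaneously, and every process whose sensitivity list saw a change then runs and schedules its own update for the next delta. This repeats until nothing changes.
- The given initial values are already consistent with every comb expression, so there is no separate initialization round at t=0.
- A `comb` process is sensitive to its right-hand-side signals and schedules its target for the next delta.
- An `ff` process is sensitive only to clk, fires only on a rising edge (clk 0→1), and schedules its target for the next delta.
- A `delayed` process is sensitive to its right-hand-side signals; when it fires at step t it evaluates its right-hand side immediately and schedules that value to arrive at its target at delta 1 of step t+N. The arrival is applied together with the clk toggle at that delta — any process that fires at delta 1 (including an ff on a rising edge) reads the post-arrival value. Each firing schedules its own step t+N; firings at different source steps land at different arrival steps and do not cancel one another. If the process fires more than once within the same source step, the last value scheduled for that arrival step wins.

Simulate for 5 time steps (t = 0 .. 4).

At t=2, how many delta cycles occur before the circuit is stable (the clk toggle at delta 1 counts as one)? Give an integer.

t=0 Δ0: clk=0 w3=1 w0=1 w6=1 w7=1 w1=0 w2=1 w4=0 w8=0 w10=1 w5=1 w9=1
  Δ1: clk:0→1
  Δ2: w8:0→1
  Δ3: w7:1→0
  (3Δ to stable)
t=1 Δ0: clk=1 w3=1 w0=1 w6=1 w7=0 w1=0 w2=1 w4=0 w8=1 w10=1 w5=1 w9=1
  Δ1: clk:1→0, w4:0→1
  Δ2: w1:0→1
  Δ3: w9:1→0
  (3Δ to stable)
t=2 Δ0: clk=0 w3=1 w0=1 w6=1 w7=0 w1=1 w2=1 w4=1 w8=1 w10=1 w5=1 w9=0
  Δ1: clk:0→1
  Δ2: w8:1→0
  Δ3: w7:0→1, w1:1→0
  Δ4: w9:0→1
  (4Δ to stable)
t=3 Δ0: clk=1 w3=1 w0=1 w6=1 w7=1 w1=0 w2=1 w4=1 w8=0 w10=1 w5=1 w9=1
  Δ1: clk:1→0, w4:1→0
  (1Δ to stable)
t=4 Δ0: clk=0 w3=1 w0=1 w6=1 w7=1 w1=0 w2=1 w4=0 w8=0 w10=1 w5=1 w9=1
  Δ1: clk:0→1, w6:1→0
  Δ2: w8:0→1
  Δ3: w7:1→0
  (3Δ to stable)

4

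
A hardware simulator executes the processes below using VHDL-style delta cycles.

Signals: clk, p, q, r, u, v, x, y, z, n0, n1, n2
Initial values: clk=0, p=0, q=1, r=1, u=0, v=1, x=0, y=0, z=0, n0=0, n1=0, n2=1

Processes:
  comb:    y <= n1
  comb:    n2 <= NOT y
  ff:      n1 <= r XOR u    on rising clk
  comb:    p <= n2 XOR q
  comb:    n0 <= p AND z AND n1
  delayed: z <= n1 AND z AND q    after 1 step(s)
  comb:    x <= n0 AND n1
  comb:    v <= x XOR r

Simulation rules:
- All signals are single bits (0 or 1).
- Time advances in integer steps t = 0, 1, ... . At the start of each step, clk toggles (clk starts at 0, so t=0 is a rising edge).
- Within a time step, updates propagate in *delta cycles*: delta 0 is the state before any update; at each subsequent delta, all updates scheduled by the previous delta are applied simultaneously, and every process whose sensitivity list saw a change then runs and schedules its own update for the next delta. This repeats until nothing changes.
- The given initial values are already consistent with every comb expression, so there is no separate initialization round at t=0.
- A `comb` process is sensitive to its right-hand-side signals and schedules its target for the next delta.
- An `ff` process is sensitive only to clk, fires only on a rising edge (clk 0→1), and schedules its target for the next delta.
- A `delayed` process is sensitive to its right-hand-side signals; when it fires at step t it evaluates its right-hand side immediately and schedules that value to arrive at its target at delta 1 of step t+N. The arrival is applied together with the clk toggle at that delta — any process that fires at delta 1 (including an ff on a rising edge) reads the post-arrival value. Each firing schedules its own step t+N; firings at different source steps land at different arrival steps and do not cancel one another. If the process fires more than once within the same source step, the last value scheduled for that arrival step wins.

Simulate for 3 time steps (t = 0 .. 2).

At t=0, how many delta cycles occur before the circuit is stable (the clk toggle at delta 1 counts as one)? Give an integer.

[bits: v,x,u,n0,r,z,n2,n1,clk,q,y,p]
t=0: Δ0=100010100100 Δ1=100010101100 Δ2=100010111100 Δ3=100010111110 Δ4=100010011110 Δ5=100010011111 | 5Δ
t=1: Δ0=100010011111 Δ1=100010010111 | 1Δ
t=2: Δ0=100010010111 Δ1=100010011111 | 1Δ

5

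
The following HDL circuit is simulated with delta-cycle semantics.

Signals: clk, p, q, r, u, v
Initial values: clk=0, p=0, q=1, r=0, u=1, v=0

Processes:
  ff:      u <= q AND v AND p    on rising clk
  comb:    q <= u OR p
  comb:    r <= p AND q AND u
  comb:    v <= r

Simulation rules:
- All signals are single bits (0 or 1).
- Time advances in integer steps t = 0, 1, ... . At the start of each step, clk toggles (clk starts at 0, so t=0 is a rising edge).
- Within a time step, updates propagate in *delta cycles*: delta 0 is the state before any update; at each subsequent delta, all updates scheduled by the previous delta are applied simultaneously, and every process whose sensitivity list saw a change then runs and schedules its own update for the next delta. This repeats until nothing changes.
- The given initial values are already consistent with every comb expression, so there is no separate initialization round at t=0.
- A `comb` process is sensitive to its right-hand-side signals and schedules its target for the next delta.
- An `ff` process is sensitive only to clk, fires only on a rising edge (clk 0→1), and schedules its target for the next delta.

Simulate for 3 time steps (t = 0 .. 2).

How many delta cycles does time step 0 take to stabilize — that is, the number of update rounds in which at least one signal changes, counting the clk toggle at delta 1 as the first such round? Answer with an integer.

t=0 Δ0: clk=0 r=0 u=1 p=0 v=0 q=1
  Δ1: clk:0→1
  Δ2: u:1→0
  Δ3: q:1→0
  (3Δ to stable)
t=1 Δ0: clk=1 r=0 u=0 p=0 v=0 q=0
  Δ1: clk:1→0
  (1Δ to stable)
t=2 Δ0: clk=0 r=0 u=0 p=0 v=0 q=0
  Δ1: clk:0→1
  (1Δ to stable)

3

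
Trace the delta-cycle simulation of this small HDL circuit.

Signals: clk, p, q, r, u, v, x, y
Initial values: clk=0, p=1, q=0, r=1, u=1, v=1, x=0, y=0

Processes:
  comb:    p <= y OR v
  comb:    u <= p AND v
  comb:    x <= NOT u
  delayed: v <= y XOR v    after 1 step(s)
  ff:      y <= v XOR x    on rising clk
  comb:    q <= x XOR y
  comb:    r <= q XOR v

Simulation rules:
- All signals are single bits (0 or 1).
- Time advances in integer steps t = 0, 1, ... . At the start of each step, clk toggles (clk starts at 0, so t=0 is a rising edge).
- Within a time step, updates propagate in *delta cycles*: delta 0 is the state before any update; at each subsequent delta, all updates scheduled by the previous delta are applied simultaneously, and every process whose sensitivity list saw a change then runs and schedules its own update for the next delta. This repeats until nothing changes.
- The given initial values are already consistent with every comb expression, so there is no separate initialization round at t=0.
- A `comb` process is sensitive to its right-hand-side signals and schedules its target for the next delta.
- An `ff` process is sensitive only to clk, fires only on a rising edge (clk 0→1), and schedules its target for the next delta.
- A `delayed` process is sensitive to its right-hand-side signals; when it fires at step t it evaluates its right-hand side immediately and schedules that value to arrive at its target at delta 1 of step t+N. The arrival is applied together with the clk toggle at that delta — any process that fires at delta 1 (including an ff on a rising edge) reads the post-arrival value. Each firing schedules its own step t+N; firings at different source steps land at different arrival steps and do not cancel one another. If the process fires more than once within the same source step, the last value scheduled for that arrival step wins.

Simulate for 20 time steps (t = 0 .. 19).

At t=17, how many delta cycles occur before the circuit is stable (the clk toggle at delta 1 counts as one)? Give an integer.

5

t0.Δ0 u=1 q=0 p=1 r=1 x=0 clk=0 y=0 v=1
t0.Δ1 u=1 q=0 p=1 r=1 x=0 clk=1 y=0 v=1
t0.Δ2 u=1 q=0 p=1 r=1 x=0 clk=1 y=1 v=1
t0.Δ3 u=1 q=1 p=1 r=1 x=0 clk=1 y=1 v=1
t0.Δ4 u=1 q=1 p=1 r=0 x=0 clk=1 y=1 v=1
t1.Δ0 u=1 q=1 p=1 r=0 x=0 clk=1 y=1 v=1
t1.Δ1 u=1 q=1 p=1 r=0 x=0 clk=0 y=1 v=0
t1.Δ2 u=0 q=1 p=1 r=1 x=0 clk=0 y=1 v=0
t1.Δ3 u=0 q=1 p=1 r=1 x=1 clk=0 y=1 v=0
t1.Δ4 u=0 q=0 p=1 r=1 x=1 clk=0 y=1 v=0
t1.Δ5 u=0 q=0 p=1 r=0 x=1 clk=0 y=1 v=0
t2.Δ0 u=0 q=0 p=1 r=0 x=1 clk=0 y=1 v=0
t2.Δ1 u=0 q=0 p=1 r=0 x=1 clk=1 y=1 v=1
t2.Δ2 u=1 q=0 p=1 r=1 x=1 clk=1 y=0 v=1
t2.Δ3 u=1 q=1 p=1 r=1 x=0 clk=1 y=0 v=1
t2.Δ4 u=1 q=0 p=1 r=0 x=0 clk=1 y=0 v=1
t2.Δ5 u=1 q=0 p=1 r=1 x=0 clk=1 y=0 v=1
t3.Δ0 u=1 q=0 p=1 r=1 x=0 clk=1 y=0 v=1
t3.Δ1 u=1 q=0 p=1 r=1 x=0 clk=0 y=0 v=1
t4.Δ0 u=1 q=0 p=1 r=1 x=0 clk=0 y=0 v=1
t4.Δ1 u=1 q=0 p=1 r=1 x=0 clk=1 y=0 v=1
t4.Δ2 u=1 q=0 p=1 r=1 x=0 clk=1 y=1 v=1
t4.Δ3 u=1 q=1 p=1 r=1 x=0 clk=1 y=1 v=1
t4.Δ4 u=1 q=1 p=1 r=0 x=0 clk=1 y=1 v=1
t5.Δ0 u=1 q=1 p=1 r=0 x=0 clk=1 y=1 v=1
t5.Δ1 u=1 q=1 p=1 r=0 x=0 clk=0 y=1 v=0
t5.Δ2 u=0 q=1 p=1 r=1 x=0 clk=0 y=1 v=0
t5.Δ3 u=0 q=1 p=1 r=1 x=1 clk=0 y=1 v=0
t5.Δ4 u=0 q=0 p=1 r=1 x=1 clk=0 y=1 v=0
t5.Δ5 u=0 q=0 p=1 r=0 x=1 clk=0 y=1 v=0
t6.Δ0 u=0 q=0 p=1 r=0 x=1 clk=0 y=1 v=0
t6.Δ1 u=0 q=0 p=1 r=0 x=1 clk=1 y=1 v=1
t6.Δ2 u=1 q=0 p=1 r=1 x=1 clk=1 y=0 v=1
t6.Δ3 u=1 q=1 p=1 r=1 x=0 clk=1 y=0 v=1
t6.Δ4 u=1 q=0 p=1 r=0 x=0 clk=1 y=0 v=1
t6.Δ5 u=1 q=0 p=1 r=1 x=0 clk=1 y=0 v=1
t7.Δ0 u=1 q=0 p=1 r=1 x=0 clk=1 y=0 v=1
t7.Δ1 u=1 q=0 p=1 r=1 x=0 clk=0 y=0 v=1
t8.Δ0 u=1 q=0 p=1 r=1 x=0 clk=0 y=0 v=1
t8.Δ1 u=1 q=0 p=1 r=1 x=0 clk=1 y=0 v=1
t8.Δ2 u=1 q=0 p=1 r=1 x=0 clk=1 y=1 v=1
t8.Δ3 u=1 q=1 p=1 r=1 x=0 clk=1 y=1 v=1
t8.Δ4 u=1 q=1 p=1 r=0 x=0 clk=1 y=1 v=1
t9.Δ0 u=1 q=1 p=1 r=0 x=0 clk=1 y=1 v=1
t9.Δ1 u=1 q=1 p=1 r=0 x=0 clk=0 y=1 v=0
t9.Δ2 u=0 q=1 p=1 r=1 x=0 clk=0 y=1 v=0
t9.Δ3 u=0 q=1 p=1 r=1 x=1 clk=0 y=1 v=0
t9.Δ4 u=0 q=0 p=1 r=1 x=1 clk=0 y=1 v=0
t9.Δ5 u=0 q=0 p=1 r=0 x=1 clk=0 y=1 v=0
t10.Δ0 u=0 q=0 p=1 r=0 x=1 clk=0 y=1 v=0
t10.Δ1 u=0 q=0 p=1 r=0 x=1 clk=1 y=1 v=1
t10.Δ2 u=1 q=0 p=1 r=1 x=1 clk=1 y=0 v=1
t10.Δ3 u=1 q=1 p=1 r=1 x=0 clk=1 y=0 v=1
t10.Δ4 u=1 q=0 p=1 r=0 x=0 clk=1 y=0 v=1
t10.Δ5 u=1 q=0 p=1 r=1 x=0 clk=1 y=0 v=1
t11.Δ0 u=1 q=0 p=1 r=1 x=0 clk=1 y=0 v=1
t11.Δ1 u=1 q=0 p=1 r=1 x=0 clk=0 y=0 v=1
t12.Δ0 u=1 q=0 p=1 r=1 x=0 clk=0 y=0 v=1
t12.Δ1 u=1 q=0 p=1 r=1 x=0 clk=1 y=0 v=1
t12.Δ2 u=1 q=0 p=1 r=1 x=0 clk=1 y=1 v=1
t12.Δ3 u=1 q=1 p=1 r=1 x=0 clk=1 y=1 v=1
t12.Δ4 u=1 q=1 p=1 r=0 x=0 clk=1 y=1 v=1
t13.Δ0 u=1 q=1 p=1 r=0 x=0 clk=1 y=1 v=1
t13.Δ1 u=1 q=1 p=1 r=0 x=0 clk=0 y=1 v=0
t13.Δ2 u=0 q=1 p=1 r=1 x=0 clk=0 y=1 v=0
t13.Δ3 u=0 q=1 p=1 r=1 x=1 clk=0 y=1 v=0
t13.Δ4 u=0 q=0 p=1 r=1 x=1 clk=0 y=1 v=0
t13.Δ5 u=0 q=0 p=1 r=0 x=1 clk=0 y=1 v=0
t14.Δ0 u=0 q=0 p=1 r=0 x=1 clk=0 y=1 v=0
t14.Δ1 u=0 q=0 p=1 r=0 x=1 clk=1 y=1 v=1
t14.Δ2 u=1 q=0 p=1 r=1 x=1 clk=1 y=0 v=1
t14.Δ3 u=1 q=1 p=1 r=1 x=0 clk=1 y=0 v=1
t14.Δ4 u=1 q=0 p=1 r=0 x=0 clk=1 y=0 v=1
t14.Δ5 u=1 q=0 p=1 r=1 x=0 clk=1 y=0 v=1
t15.Δ0 u=1 q=0 p=1 r=1 x=0 clk=1 y=0 v=1
t15.Δ1 u=1 q=0 p=1 r=1 x=0 clk=0 y=0 v=1
t16.Δ0 u=1 q=0 p=1 r=1 x=0 clk=0 y=0 v=1
t16.Δ1 u=1 q=0 p=1 r=1 x=0 clk=1 y=0 v=1
t16.Δ2 u=1 q=0 p=1 r=1 x=0 clk=1 y=1 v=1
t16.Δ3 u=1 q=1 p=1 r=1 x=0 clk=1 y=1 v=1
t16.Δ4 u=1 q=1 p=1 r=0 x=0 clk=1 y=1 v=1
t17.Δ0 u=1 q=1 p=1 r=0 x=0 clk=1 y=1 v=1
t17.Δ1 u=1 q=1 p=1 r=0 x=0 clk=0 y=1 v=0
t17.Δ2 u=0 q=1 p=1 r=1 x=0 clk=0 y=1 v=0
t17.Δ3 u=0 q=1 p=1 r=1 x=1 clk=0 y=1 v=0
t17.Δ4 u=0 q=0 p=1 r=1 x=1 clk=0 y=1 v=0
t17.Δ5 u=0 q=0 p=1 r=0 x=1 clk=0 y=1 v=0
t18.Δ0 u=0 q=0 p=1 r=0 x=1 clk=0 y=1 v=0
t18.Δ1 u=0 q=0 p=1 r=0 x=1 clk=1 y=1 v=1
t18.Δ2 u=1 q=0 p=1 r=1 x=1 clk=1 y=0 v=1
t18.Δ3 u=1 q=1 p=1 r=1 x=0 clk=1 y=0 v=1
t18.Δ4 u=1 q=0 p=1 r=0 x=0 clk=1 y=0 v=1
t18.Δ5 u=1 q=0 p=1 r=1 x=0 clk=1 y=0 v=1
t19.Δ0 u=1 q=0 p=1 r=1 x=0 clk=1 y=0 v=1
t19.Δ1 u=1 q=0 p=1 r=1 x=0 clk=0 y=0 v=1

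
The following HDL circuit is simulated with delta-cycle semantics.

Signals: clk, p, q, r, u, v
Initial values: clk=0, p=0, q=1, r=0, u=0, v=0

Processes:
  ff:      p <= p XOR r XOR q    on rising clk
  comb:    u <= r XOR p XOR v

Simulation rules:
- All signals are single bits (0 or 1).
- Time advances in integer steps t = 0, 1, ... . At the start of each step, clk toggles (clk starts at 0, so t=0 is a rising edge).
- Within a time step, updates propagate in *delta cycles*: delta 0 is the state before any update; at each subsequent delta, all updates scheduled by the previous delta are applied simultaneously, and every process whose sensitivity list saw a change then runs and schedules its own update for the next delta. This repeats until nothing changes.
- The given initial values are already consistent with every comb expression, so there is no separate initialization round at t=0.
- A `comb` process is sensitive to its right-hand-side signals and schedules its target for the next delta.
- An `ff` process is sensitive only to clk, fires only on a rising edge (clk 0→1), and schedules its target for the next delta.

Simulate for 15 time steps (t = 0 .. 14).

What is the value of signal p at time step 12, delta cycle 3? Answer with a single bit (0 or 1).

1

[bits: u,v,clk,p,q,r]
t=0: Δ0=000010 Δ1=001010 Δ2=001110 Δ3=101110 | 3Δ
t=1: Δ0=101110 Δ1=100110 | 1Δ
t=2: Δ0=100110 Δ1=101110 Δ2=101010 Δ3=001010 | 3Δ
t=3: Δ0=001010 Δ1=000010 | 1Δ
t=4: Δ0=000010 Δ1=001010 Δ2=001110 Δ3=101110 | 3Δ
t=5: Δ0=101110 Δ1=100110 | 1Δ
t=6: Δ0=100110 Δ1=101110 Δ2=101010 Δ3=001010 | 3Δ
t=7: Δ0=001010 Δ1=000010 | 1Δ
t=8: Δ0=000010 Δ1=001010 Δ2=001110 Δ3=101110 | 3Δ
t=9: Δ0=101110 Δ1=100110 | 1Δ
t=10: Δ0=100110 Δ1=101110 Δ2=101010 Δ3=001010 | 3Δ
t=11: Δ0=001010 Δ1=000010 | 1Δ
t=12: Δ0=000010 Δ1=001010 Δ2=001110 Δ3=101110 | 3Δ
t=13: Δ0=101110 Δ1=100110 | 1Δ
t=14: Δ0=100110 Δ1=101110 Δ2=101010 Δ3=001010 | 3Δ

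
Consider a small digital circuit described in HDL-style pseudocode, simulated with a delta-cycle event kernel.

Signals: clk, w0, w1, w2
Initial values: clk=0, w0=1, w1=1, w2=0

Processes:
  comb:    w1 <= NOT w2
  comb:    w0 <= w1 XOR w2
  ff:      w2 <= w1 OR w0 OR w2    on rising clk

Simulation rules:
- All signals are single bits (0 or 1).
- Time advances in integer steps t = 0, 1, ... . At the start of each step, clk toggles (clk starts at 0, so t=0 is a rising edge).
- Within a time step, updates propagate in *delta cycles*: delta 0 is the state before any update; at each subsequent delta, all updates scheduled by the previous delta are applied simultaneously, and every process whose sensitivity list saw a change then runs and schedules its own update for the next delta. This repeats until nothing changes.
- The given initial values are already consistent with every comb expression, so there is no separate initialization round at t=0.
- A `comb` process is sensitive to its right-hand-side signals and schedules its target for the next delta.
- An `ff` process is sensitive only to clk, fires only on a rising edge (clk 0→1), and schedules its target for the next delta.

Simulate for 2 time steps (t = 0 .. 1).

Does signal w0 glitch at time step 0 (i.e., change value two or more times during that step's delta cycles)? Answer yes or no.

yes

t=0 Δ0: clk=0 w0=1 w1=1 w2=0
  Δ1: clk:0→1
  Δ2: w2:0→1
  Δ3: w0:1→0, w1:1→0
  Δ4: w0:0→1
  (4Δ to stable)
t=1 Δ0: clk=1 w0=1 w1=0 w2=1
  Δ1: clk:1→0
  (1Δ to stable)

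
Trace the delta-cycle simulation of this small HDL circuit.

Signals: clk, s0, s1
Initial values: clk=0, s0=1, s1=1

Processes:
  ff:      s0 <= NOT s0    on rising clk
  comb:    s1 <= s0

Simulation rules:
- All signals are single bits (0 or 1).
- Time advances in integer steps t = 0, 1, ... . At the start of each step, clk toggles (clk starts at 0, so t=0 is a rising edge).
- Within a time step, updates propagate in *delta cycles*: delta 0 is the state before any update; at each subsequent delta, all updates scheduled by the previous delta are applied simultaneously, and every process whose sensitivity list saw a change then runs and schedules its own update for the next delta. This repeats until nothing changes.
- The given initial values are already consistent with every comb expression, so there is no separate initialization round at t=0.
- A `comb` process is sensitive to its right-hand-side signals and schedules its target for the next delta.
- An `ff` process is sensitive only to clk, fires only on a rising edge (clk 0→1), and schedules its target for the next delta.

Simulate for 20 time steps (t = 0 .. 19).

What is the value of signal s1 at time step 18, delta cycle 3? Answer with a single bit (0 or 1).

1

t0.Δ0 s1=1 s0=1 clk=0
t0.Δ1 s1=1 s0=1 clk=1
t0.Δ2 s1=1 s0=0 clk=1
t0.Δ3 s1=0 s0=0 clk=1
t1.Δ0 s1=0 s0=0 clk=1
t1.Δ1 s1=0 s0=0 clk=0
t2.Δ0 s1=0 s0=0 clk=0
t2.Δ1 s1=0 s0=0 clk=1
t2.Δ2 s1=0 s0=1 clk=1
t2.Δ3 s1=1 s0=1 clk=1
t3.Δ0 s1=1 s0=1 clk=1
t3.Δ1 s1=1 s0=1 clk=0
t4.Δ0 s1=1 s0=1 clk=0
t4.Δ1 s1=1 s0=1 clk=1
t4.Δ2 s1=1 s0=0 clk=1
t4.Δ3 s1=0 s0=0 clk=1
t5.Δ0 s1=0 s0=0 clk=1
t5.Δ1 s1=0 s0=0 clk=0
t6.Δ0 s1=0 s0=0 clk=0
t6.Δ1 s1=0 s0=0 clk=1
t6.Δ2 s1=0 s0=1 clk=1
t6.Δ3 s1=1 s0=1 clk=1
t7.Δ0 s1=1 s0=1 clk=1
t7.Δ1 s1=1 s0=1 clk=0
t8.Δ0 s1=1 s0=1 clk=0
t8.Δ1 s1=1 s0=1 clk=1
t8.Δ2 s1=1 s0=0 clk=1
t8.Δ3 s1=0 s0=0 clk=1
t9.Δ0 s1=0 s0=0 clk=1
t9.Δ1 s1=0 s0=0 clk=0
t10.Δ0 s1=0 s0=0 clk=0
t10.Δ1 s1=0 s0=0 clk=1
t10.Δ2 s1=0 s0=1 clk=1
t10.Δ3 s1=1 s0=1 clk=1
t11.Δ0 s1=1 s0=1 clk=1
t11.Δ1 s1=1 s0=1 clk=0
t12.Δ0 s1=1 s0=1 clk=0
t12.Δ1 s1=1 s0=1 clk=1
t12.Δ2 s1=1 s0=0 clk=1
t12.Δ3 s1=0 s0=0 clk=1
t13.Δ0 s1=0 s0=0 clk=1
t13.Δ1 s1=0 s0=0 clk=0
t14.Δ0 s1=0 s0=0 clk=0
t14.Δ1 s1=0 s0=0 clk=1
t14.Δ2 s1=0 s0=1 clk=1
t14.Δ3 s1=1 s0=1 clk=1
t15.Δ0 s1=1 s0=1 clk=1
t15.Δ1 s1=1 s0=1 clk=0
t16.Δ0 s1=1 s0=1 clk=0
t16.Δ1 s1=1 s0=1 clk=1
t16.Δ2 s1=1 s0=0 clk=1
t16.Δ3 s1=0 s0=0 clk=1
t17.Δ0 s1=0 s0=0 clk=1
t17.Δ1 s1=0 s0=0 clk=0
t18.Δ0 s1=0 s0=0 clk=0
t18.Δ1 s1=0 s0=0 clk=1
t18.Δ2 s1=0 s0=1 clk=1
t18.Δ3 s1=1 s0=1 clk=1
t19.Δ0 s1=1 s0=1 clk=1
t19.Δ1 s1=1 s0=1 clk=0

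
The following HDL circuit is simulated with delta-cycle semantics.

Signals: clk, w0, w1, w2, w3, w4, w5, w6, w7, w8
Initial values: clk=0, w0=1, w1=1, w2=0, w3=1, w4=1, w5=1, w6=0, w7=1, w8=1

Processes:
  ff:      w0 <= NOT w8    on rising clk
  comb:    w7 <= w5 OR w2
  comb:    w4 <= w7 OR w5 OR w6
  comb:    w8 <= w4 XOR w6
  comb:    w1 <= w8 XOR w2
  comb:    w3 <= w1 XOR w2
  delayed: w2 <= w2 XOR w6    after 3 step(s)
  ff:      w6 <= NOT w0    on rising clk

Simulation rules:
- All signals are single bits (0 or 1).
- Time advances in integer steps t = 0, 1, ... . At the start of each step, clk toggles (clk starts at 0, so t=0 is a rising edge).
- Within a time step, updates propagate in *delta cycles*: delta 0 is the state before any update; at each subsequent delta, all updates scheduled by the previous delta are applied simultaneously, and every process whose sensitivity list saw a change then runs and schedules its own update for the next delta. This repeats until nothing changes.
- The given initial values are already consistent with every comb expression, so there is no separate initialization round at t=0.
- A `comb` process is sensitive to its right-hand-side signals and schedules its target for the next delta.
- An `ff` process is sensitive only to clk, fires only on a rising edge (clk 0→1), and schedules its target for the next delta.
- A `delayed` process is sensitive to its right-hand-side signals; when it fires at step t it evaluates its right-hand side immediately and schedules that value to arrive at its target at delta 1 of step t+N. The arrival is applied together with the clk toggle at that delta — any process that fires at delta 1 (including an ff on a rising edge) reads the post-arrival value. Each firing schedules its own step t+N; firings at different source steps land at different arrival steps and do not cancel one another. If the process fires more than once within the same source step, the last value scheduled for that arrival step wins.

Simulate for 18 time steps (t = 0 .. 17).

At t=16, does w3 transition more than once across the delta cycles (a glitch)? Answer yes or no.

yes

t=0 Δ0: w5=1 w2=0 w8=1 w3=1 w4=1 w0=1 w6=0 clk=0 w1=1 w7=1
  Δ1: clk:0→1
  Δ2: w0:1→0
  (2Δ to stable)
t=1 Δ0: w5=1 w2=0 w8=1 w3=1 w4=1 w0=0 w6=0 clk=1 w1=1 w7=1
  Δ1: clk:1→0
  (1Δ to stable)
t=2 Δ0: w5=1 w2=0 w8=1 w3=1 w4=1 w0=0 w6=0 clk=0 w1=1 w7=1
  Δ1: clk:0→1
  Δ2: w6:0→1
  Δ3: w8:1→0
  Δ4: w1:1→0
  Δ5: w3:1→0
  (5Δ to stable)
t=3 Δ0: w5=1 w2=0 w8=0 w3=0 w4=1 w0=0 w6=1 clk=1 w1=0 w7=1
  Δ1: clk:1→0
  (1Δ to stable)
t=4 Δ0: w5=1 w2=0 w8=0 w3=0 w4=1 w0=0 w6=1 clk=0 w1=0 w7=1
  Δ1: clk:0→1
  Δ2: w0:0→1
  (2Δ to stable)
t=5 Δ0: w5=1 w2=0 w8=0 w3=0 w4=1 w0=1 w6=1 clk=1 w1=0 w7=1
  Δ1: w2:0→1, clk:1→0
  Δ2: w3:0→1, w1:0→1
  Δ3: w3:1→0
  (3Δ to stable)
t=6 Δ0: w5=1 w2=1 w8=0 w3=0 w4=1 w0=1 w6=1 clk=0 w1=1 w7=1
  Δ1: clk:0→1
  Δ2: w6:1→0
  Δ3: w8:0→1
  Δ4: w1:1→0
  Δ5: w3:0→1
  (5Δ to stable)
t=7 Δ0: w5=1 w2=1 w8=1 w3=1 w4=1 w0=1 w6=0 clk=1 w1=0 w7=1
  Δ1: clk:1→0
  (1Δ to stable)
t=8 Δ0: w5=1 w2=1 w8=1 w3=1 w4=1 w0=1 w6=0 clk=0 w1=0 w7=1
  Δ1: w2:1→0, clk:0→1
  Δ2: w3:1→0, w0:1→0, w1:0→1
  Δ3: w3:0→1
  (3Δ to stable)
t=9 Δ0: w5=1 w2=0 w8=1 w3=1 w4=1 w0=0 w6=0 clk=1 w1=1 w7=1
  Δ1: w2:0→1, clk:1→0
  Δ2: w3:1→0, w1:1→0
  Δ3: w3:0→1
  (3Δ to stable)
t=10 Δ0: w5=1 w2=1 w8=1 w3=1 w4=1 w0=0 w6=0 clk=0 w1=0 w7=1
  Δ1: clk:0→1
  Δ2: w6:0→1
  Δ3: w8:1→0
  Δ4: w1:0→1
  Δ5: w3:1→0
  (5Δ to stable)
t=11 Δ0: w5=1 w2=1 w8=0 w3=0 w4=1 w0=0 w6=1 clk=1 w1=1 w7=1
  Δ1: w2:1→0, clk:1→0
  Δ2: w3:0→1, w1:1→0
  Δ3: w3:1→0
  (3Δ to stable)
t=12 Δ0: w5=1 w2=0 w8=0 w3=0 w4=1 w0=0 w6=1 clk=0 w1=0 w7=1
  Δ1: w2:0→1, clk:0→1
  Δ2: w3:0→1, w0:0→1, w1:0→1
  Δ3: w3:1→0
  (3Δ to stable)
t=13 Δ0: w5=1 w2=1 w8=0 w3=0 w4=1 w0=1 w6=1 clk=1 w1=1 w7=1
  Δ1: w2:1→0, clk:1→0
  Δ2: w3:0→1, w1:1→0
  Δ3: w3:1→0
  (3Δ to stable)
t=14 Δ0: w5=1 w2=0 w8=0 w3=0 w4=1 w0=1 w6=1 clk=0 w1=0 w7=1
  Δ1: w2:0→1, clk:0→1
  Δ2: w3:0→1, w6:1→0, w1:0→1
  Δ3: w8:0→1, w3:1→0
  Δ4: w1:1→0
  Δ5: w3:0→1
  (5Δ to stable)
t=15 Δ0: w5=1 w2=1 w8=1 w3=1 w4=1 w0=1 w6=0 clk=1 w1=0 w7=1
  Δ1: w2:1→0, clk:1→0
  Δ2: w3:1→0, w1:0→1
  Δ3: w3:0→1
  (3Δ to stable)
t=16 Δ0: w5=1 w2=0 w8=1 w3=1 w4=1 w0=1 w6=0 clk=0 w1=1 w7=1
  Δ1: w2:0→1, clk:0→1
  Δ2: w3:1→0, w0:1→0, w1:1→0
  Δ3: w3:0→1
  (3Δ to stable)
t=17 Δ0: w5=1 w2=1 w8=1 w3=1 w4=1 w0=0 w6=0 clk=1 w1=0 w7=1
  Δ1: clk:1→0
  (1Δ to stable)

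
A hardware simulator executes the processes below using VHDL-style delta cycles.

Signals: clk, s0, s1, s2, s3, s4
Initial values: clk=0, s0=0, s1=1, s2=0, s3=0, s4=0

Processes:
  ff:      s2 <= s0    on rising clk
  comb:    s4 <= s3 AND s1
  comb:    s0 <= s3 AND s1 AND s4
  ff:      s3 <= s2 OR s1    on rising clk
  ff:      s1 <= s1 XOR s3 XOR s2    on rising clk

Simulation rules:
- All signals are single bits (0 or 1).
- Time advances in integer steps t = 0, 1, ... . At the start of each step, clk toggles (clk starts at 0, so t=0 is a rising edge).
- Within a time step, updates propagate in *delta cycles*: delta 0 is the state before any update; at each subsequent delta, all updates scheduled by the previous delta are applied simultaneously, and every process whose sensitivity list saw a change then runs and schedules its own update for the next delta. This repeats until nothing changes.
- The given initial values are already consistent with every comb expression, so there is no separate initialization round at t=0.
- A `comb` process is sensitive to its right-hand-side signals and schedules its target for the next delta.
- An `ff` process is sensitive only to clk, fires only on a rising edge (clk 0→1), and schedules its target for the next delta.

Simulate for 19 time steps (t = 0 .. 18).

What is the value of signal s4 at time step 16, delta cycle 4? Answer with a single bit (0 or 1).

1

t0.Δ0 s4=0 s0=0 s1=1 clk=0 s3=0 s2=0
t0.Δ1 s4=0 s0=0 s1=1 clk=1 s3=0 s2=0
t0.Δ2 s4=0 s0=0 s1=1 clk=1 s3=1 s2=0
t0.Δ3 s4=1 s0=0 s1=1 clk=1 s3=1 s2=0
t0.Δ4 s4=1 s0=1 s1=1 clk=1 s3=1 s2=0
t1.Δ0 s4=1 s0=1 s1=1 clk=1 s3=1 s2=0
t1.Δ1 s4=1 s0=1 s1=1 clk=0 s3=1 s2=0
t2.Δ0 s4=1 s0=1 s1=1 clk=0 s3=1 s2=0
t2.Δ1 s4=1 s0=1 s1=1 clk=1 s3=1 s2=0
t2.Δ2 s4=1 s0=1 s1=0 clk=1 s3=1 s2=1
t2.Δ3 s4=0 s0=0 s1=0 clk=1 s3=1 s2=1
t3.Δ0 s4=0 s0=0 s1=0 clk=1 s3=1 s2=1
t3.Δ1 s4=0 s0=0 s1=0 clk=0 s3=1 s2=1
t4.Δ0 s4=0 s0=0 s1=0 clk=0 s3=1 s2=1
t4.Δ1 s4=0 s0=0 s1=0 clk=1 s3=1 s2=1
t4.Δ2 s4=0 s0=0 s1=0 clk=1 s3=1 s2=0
t5.Δ0 s4=0 s0=0 s1=0 clk=1 s3=1 s2=0
t5.Δ1 s4=0 s0=0 s1=0 clk=0 s3=1 s2=0
t6.Δ0 s4=0 s0=0 s1=0 clk=0 s3=1 s2=0
t6.Δ1 s4=0 s0=0 s1=0 clk=1 s3=1 s2=0
t6.Δ2 s4=0 s0=0 s1=1 clk=1 s3=0 s2=0
t7.Δ0 s4=0 s0=0 s1=1 clk=1 s3=0 s2=0
t7.Δ1 s4=0 s0=0 s1=1 clk=0 s3=0 s2=0
t8.Δ0 s4=0 s0=0 s1=1 clk=0 s3=0 s2=0
t8.Δ1 s4=0 s0=0 s1=1 clk=1 s3=0 s2=0
t8.Δ2 s4=0 s0=0 s1=1 clk=1 s3=1 s2=0
t8.Δ3 s4=1 s0=0 s1=1 clk=1 s3=1 s2=0
t8.Δ4 s4=1 s0=1 s1=1 clk=1 s3=1 s2=0
t9.Δ0 s4=1 s0=1 s1=1 clk=1 s3=1 s2=0
t9.Δ1 s4=1 s0=1 s1=1 clk=0 s3=1 s2=0
t10.Δ0 s4=1 s0=1 s1=1 clk=0 s3=1 s2=0
t10.Δ1 s4=1 s0=1 s1=1 clk=1 s3=1 s2=0
t10.Δ2 s4=1 s0=1 s1=0 clk=1 s3=1 s2=1
t10.Δ3 s4=0 s0=0 s1=0 clk=1 s3=1 s2=1
t11.Δ0 s4=0 s0=0 s1=0 clk=1 s3=1 s2=1
t11.Δ1 s4=0 s0=0 s1=0 clk=0 s3=1 s2=1
t12.Δ0 s4=0 s0=0 s1=0 clk=0 s3=1 s2=1
t12.Δ1 s4=0 s0=0 s1=0 clk=1 s3=1 s2=1
t12.Δ2 s4=0 s0=0 s1=0 clk=1 s3=1 s2=0
t13.Δ0 s4=0 s0=0 s1=0 clk=1 s3=1 s2=0
t13.Δ1 s4=0 s0=0 s1=0 clk=0 s3=1 s2=0
t14.Δ0 s4=0 s0=0 s1=0 clk=0 s3=1 s2=0
t14.Δ1 s4=0 s0=0 s1=0 clk=1 s3=1 s2=0
t14.Δ2 s4=0 s0=0 s1=1 clk=1 s3=0 s2=0
t15.Δ0 s4=0 s0=0 s1=1 clk=1 s3=0 s2=0
t15.Δ1 s4=0 s0=0 s1=1 clk=0 s3=0 s2=0
t16.Δ0 s4=0 s0=0 s1=1 clk=0 s3=0 s2=0
t16.Δ1 s4=0 s0=0 s1=1 clk=1 s3=0 s2=0
t16.Δ2 s4=0 s0=0 s1=1 clk=1 s3=1 s2=0
t16.Δ3 s4=1 s0=0 s1=1 clk=1 s3=1 s2=0
t16.Δ4 s4=1 s0=1 s1=1 clk=1 s3=1 s2=0
t17.Δ0 s4=1 s0=1 s1=1 clk=1 s3=1 s2=0
t17.Δ1 s4=1 s0=1 s1=1 clk=0 s3=1 s2=0
t18.Δ0 s4=1 s0=1 s1=1 clk=0 s3=1 s2=0
t18.Δ1 s4=1 s0=1 s1=1 clk=1 s3=1 s2=0
t18.Δ2 s4=1 s0=1 s1=0 clk=1 s3=1 s2=1
t18.Δ3 s4=0 s0=0 s1=0 clk=1 s3=1 s2=1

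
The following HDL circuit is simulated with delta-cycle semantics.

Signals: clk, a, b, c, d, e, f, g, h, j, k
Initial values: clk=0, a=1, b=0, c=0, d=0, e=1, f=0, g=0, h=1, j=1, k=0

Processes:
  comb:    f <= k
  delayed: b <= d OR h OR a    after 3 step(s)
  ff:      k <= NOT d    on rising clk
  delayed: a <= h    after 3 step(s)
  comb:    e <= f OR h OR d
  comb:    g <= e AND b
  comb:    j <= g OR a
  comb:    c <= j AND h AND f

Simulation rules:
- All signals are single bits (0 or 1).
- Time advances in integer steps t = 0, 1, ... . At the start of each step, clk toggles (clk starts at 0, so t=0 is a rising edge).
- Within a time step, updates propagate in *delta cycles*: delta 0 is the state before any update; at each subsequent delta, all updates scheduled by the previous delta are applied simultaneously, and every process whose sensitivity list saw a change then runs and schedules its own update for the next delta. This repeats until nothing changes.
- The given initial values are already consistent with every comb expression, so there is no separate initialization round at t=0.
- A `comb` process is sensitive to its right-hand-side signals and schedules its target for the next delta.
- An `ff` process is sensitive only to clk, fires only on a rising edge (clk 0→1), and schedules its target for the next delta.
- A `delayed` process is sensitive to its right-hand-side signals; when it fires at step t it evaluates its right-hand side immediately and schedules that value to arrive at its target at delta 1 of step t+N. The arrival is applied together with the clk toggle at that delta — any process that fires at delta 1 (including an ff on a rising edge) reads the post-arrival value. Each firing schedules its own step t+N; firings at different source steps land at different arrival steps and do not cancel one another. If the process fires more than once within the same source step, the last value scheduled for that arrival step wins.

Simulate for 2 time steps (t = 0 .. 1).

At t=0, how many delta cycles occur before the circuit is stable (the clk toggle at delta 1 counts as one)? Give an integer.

4

[bits: g,c,clk,e,h,a,d,f,k,j,b]
t=0: Δ0=00011100010 Δ1=00111100010 Δ2=00111100110 Δ3=00111101110 Δ4=01111101110 | 4Δ
t=1: Δ0=01111101110 Δ1=01011101110 | 1Δ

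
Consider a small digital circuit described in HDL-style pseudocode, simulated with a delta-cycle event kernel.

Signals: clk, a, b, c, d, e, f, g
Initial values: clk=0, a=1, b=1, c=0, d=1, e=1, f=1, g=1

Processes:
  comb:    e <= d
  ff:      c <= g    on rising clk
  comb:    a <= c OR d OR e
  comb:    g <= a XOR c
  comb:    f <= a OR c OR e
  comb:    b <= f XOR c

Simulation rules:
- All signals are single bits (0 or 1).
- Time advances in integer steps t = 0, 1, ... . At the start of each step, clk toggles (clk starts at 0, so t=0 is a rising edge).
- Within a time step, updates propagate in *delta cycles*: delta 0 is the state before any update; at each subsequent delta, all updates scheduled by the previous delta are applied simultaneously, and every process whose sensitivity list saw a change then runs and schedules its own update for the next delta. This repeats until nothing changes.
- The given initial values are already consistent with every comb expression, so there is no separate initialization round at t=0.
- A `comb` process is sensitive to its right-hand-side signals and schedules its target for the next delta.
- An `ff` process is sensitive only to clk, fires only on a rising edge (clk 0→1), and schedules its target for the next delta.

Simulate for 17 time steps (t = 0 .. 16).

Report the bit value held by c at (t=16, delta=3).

1

t=0 Δ0: c=0 clk=0 e=1 a=1 b=1 d=1 g=1 f=1
  Δ1: clk:0→1
  Δ2: c:0→1
  Δ3: b:1→0, g:1→0
  (3Δ to stable)
t=1 Δ0: c=1 clk=1 e=1 a=1 b=0 d=1 g=0 f=1
  Δ1: clk:1→0
  (1Δ to stable)
t=2 Δ0: c=1 clk=0 e=1 a=1 b=0 d=1 g=0 f=1
  Δ1: clk:0→1
  Δ2: c:1→0
  Δ3: b:0→1, g:0→1
  (3Δ to stable)
t=3 Δ0: c=0 clk=1 e=1 a=1 b=1 d=1 g=1 f=1
  Δ1: clk:1→0
  (1Δ to stable)
t=4 Δ0: c=0 clk=0 e=1 a=1 b=1 d=1 g=1 f=1
  Δ1: clk:0→1
  Δ2: c:0→1
  Δ3: b:1→0, g:1→0
  (3Δ to stable)
t=5 Δ0: c=1 clk=1 e=1 a=1 b=0 d=1 g=0 f=1
  Δ1: clk:1→0
  (1Δ to stable)
t=6 Δ0: c=1 clk=0 e=1 a=1 b=0 d=1 g=0 f=1
  Δ1: clk:0→1
  Δ2: c:1→0
  Δ3: b:0→1, g:0→1
  (3Δ to stable)
t=7 Δ0: c=0 clk=1 e=1 a=1 b=1 d=1 g=1 f=1
  Δ1: clk:1→0
  (1Δ to stable)
t=8 Δ0: c=0 clk=0 e=1 a=1 b=1 d=1 g=1 f=1
  Δ1: clk:0→1
  Δ2: c:0→1
  Δ3: b:1→0, g:1→0
  (3Δ to stable)
t=9 Δ0: c=1 clk=1 e=1 a=1 b=0 d=1 g=0 f=1
  Δ1: clk:1→0
  (1Δ to stable)
t=10 Δ0: c=1 clk=0 e=1 a=1 b=0 d=1 g=0 f=1
  Δ1: clk:0→1
  Δ2: c:1→0
  Δ3: b:0→1, g:0→1
  (3Δ to stable)
t=11 Δ0: c=0 clk=1 e=1 a=1 b=1 d=1 g=1 f=1
  Δ1: clk:1→0
  (1Δ to stable)
t=12 Δ0: c=0 clk=0 e=1 a=1 b=1 d=1 g=1 f=1
  Δ1: clk:0→1
  Δ2: c:0→1
  Δ3: b:1→0, g:1→0
  (3Δ to stable)
t=13 Δ0: c=1 clk=1 e=1 a=1 b=0 d=1 g=0 f=1
  Δ1: clk:1→0
  (1Δ to stable)
t=14 Δ0: c=1 clk=0 e=1 a=1 b=0 d=1 g=0 f=1
  Δ1: clk:0→1
  Δ2: c:1→0
  Δ3: b:0→1, g:0→1
  (3Δ to stable)
t=15 Δ0: c=0 clk=1 e=1 a=1 b=1 d=1 g=1 f=1
  Δ1: clk:1→0
  (1Δ to stable)
t=16 Δ0: c=0 clk=0 e=1 a=1 b=1 d=1 g=1 f=1
  Δ1: clk:0→1
  Δ2: c:0→1
  Δ3: b:1→0, g:1→0
  (3Δ to stable)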